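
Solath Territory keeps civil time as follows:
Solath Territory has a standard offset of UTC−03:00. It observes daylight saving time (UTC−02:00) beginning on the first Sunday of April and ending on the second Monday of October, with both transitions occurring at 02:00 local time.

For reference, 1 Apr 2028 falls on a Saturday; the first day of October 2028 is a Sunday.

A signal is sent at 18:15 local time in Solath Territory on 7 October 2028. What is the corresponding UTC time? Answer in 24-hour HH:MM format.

1 April 2028 is a Saturday, so the first Sunday is April 2.
1 October 2028 is a Sunday, so the first Monday is October 2 and the second is October 9.
Daylight saving runs 2 April – 9 October; 7 October 2028 is inside that window, so Solath Territory is at UTC−02:00.
18:15 local + 2h = 20:15 UTC.

20:15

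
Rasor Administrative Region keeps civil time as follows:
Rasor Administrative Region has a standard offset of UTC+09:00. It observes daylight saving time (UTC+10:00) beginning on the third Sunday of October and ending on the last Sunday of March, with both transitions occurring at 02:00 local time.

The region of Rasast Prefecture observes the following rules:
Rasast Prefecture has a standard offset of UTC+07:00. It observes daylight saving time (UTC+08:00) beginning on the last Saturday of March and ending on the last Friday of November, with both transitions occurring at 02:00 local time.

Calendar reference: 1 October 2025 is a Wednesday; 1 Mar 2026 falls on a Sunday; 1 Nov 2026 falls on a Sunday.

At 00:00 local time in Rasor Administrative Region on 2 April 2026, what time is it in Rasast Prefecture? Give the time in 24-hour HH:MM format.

23:00

1 October 2025 is a Wednesday, so the first Sunday is October 5 and the third is October 19.
1 March 2026 is a Sunday, so Sundays fall on 1, 8, 15, 22, 29; the last is March 29.
2 April 2026 is outside the daylight-saving period (19 October 2025 – 29 March 2026), so Rasor Administrative Region is on standard time, UTC+09:00.
00:00 Rasor Administrative Region − 9h = 15:00 UTC (rolling into the previous day, 1 April 2026).
1 March 2026 is a Sunday, so Saturdays fall on 7, 14, 21, 28; the last is March 28.
1 November 2026 is a Sunday, so Fridays fall on 6, 13, 20, 27; the last is November 27.
At the standard offset (UTC+07:00), 15:00 UTC + 7h = 22:00 Rasast Prefecture standard time.
The standard-time date in Rasast Prefecture, 1 April 2026, lies within the daylight-saving period (28 March – 27 November), so Rasast Prefecture is on daylight time, UTC+08:00.
15:00 UTC + 8h = 23:00 Rasast Prefecture.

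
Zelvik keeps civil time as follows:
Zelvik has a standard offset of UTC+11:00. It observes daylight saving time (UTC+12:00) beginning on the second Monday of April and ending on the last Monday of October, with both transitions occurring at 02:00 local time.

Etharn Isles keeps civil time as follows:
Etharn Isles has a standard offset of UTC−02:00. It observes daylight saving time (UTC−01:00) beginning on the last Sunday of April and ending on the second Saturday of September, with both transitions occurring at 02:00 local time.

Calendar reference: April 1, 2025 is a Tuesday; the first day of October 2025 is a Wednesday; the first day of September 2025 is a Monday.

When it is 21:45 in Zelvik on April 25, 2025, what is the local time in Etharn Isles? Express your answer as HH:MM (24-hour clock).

07:45

1 April 2025 is a Tuesday, so the first Monday is April 7 and the second is April 14.
1 October 2025 is a Wednesday, so Mondays fall on 6, 13, 20, 27; the last is October 27.
Daylight saving runs 14 April – 27 October; April 25, 2025 is inside that window, so Zelvik is at UTC+12:00.
21:45 Zelvik − 12h = 09:45 UTC.
1 April 2025 is a Tuesday, so Sundays fall on 6, 13, 20, 27; the last is April 27.
1 September 2025 is a Monday, so the first Saturday is September 6 and the second is September 13.
At the standard offset (UTC−02:00), 09:45 UTC − 2h = 07:45 Etharn Isles standard time.
Daylight saving runs 27 April – 13 September; the standard-time date in Etharn Isles, April 25, 2025, is outside that window, so Etharn Isles is on standard time at UTC−02:00.
09:45 UTC − 2h = 07:45 Etharn Isles.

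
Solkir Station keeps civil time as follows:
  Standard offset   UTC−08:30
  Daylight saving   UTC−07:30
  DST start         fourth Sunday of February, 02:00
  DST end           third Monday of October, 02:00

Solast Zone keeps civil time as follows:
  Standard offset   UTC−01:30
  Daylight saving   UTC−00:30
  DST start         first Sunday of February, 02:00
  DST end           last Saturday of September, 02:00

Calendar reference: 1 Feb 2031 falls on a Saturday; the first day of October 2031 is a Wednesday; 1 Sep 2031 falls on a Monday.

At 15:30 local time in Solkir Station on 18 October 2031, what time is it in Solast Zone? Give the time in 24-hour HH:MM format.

21:30

1 February 2031 is a Saturday, so the first Sunday is February 2 and the fourth is February 23.
1 October 2031 is a Wednesday, so the first Monday is October 6 and the third is October 20.
18 October 2031 falls between 23 February and 20 October, so daylight saving is in effect and Solkir Station is at UTC−07:30.
15:30 Solkir Station + 7h30m = 23:00 UTC.
1 February 2031 is a Saturday, so the first Sunday is February 2.
1 September 2031 is a Monday, so Saturdays fall on 6, 13, 20, 27; the last is September 27.
At the standard offset (UTC−01:30), 23:00 UTC − 1h30m = 21:30 Solast Zone standard time.
The standard-time date in Solast Zone, 18 October 2031, does not fall between 2 February and 27 September, so daylight saving is not in effect and Solast Zone is at UTC−01:30.
23:00 UTC − 1h30m = 21:30 Solast Zone.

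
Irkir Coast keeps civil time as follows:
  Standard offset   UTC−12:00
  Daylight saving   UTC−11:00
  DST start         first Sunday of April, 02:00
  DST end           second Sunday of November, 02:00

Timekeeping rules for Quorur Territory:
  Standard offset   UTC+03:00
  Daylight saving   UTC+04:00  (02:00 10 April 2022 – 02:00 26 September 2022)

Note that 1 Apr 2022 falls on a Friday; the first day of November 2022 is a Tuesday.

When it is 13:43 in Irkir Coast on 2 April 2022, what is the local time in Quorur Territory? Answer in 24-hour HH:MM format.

04:43

1 April 2022 is a Friday, so the first Sunday is April 3.
1 November 2022 is a Tuesday, so the first Sunday is November 6 and the second is November 13.
Daylight saving runs 3 April – 13 November; 2 April 2022 is outside that window, so Irkir Coast is on standard time at UTC−12:00.
13:43 Irkir Coast + 12h = 01:43 UTC (rolling into the next day, 3 April 2022).
At the standard offset (UTC+03:00), 01:43 UTC + 3h = 04:43 Quorur Territory standard time.
The standard-time date in Quorur Territory, 3 April 2022, does not fall between 10 April and 26 September, so daylight saving is not in effect and Quorur Territory is at UTC+03:00.
01:43 UTC + 3h = 04:43 Quorur Territory.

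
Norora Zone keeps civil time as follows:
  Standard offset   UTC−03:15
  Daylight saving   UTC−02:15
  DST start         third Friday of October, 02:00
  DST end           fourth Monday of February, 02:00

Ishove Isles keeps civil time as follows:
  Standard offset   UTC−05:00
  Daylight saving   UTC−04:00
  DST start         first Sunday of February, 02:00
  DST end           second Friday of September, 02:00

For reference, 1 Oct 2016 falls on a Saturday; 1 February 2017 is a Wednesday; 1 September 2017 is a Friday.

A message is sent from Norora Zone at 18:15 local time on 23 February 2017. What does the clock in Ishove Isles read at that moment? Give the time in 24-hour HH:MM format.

1 October 2016 is a Saturday, so the first Friday is October 7 and the third is October 21.
1 February 2017 is a Wednesday, so the first Monday is February 6 and the fourth is February 27.
23 February 2017 falls between 21 October 2016 and 27 February 2017, so daylight saving is in effect and Norora Zone is at UTC−02:15.
18:15 Norora Zone + 2h15m = 20:30 UTC.
1 February 2017 is a Wednesday, so the first Sunday is February 5.
1 September 2017 is a Friday, so the first Friday is September 1 and the second is September 8.
At the standard offset (UTC−05:00), 20:30 UTC − 5h = 15:30 Ishove Isles standard time.
The standard-time date in Ishove Isles, 23 February 2017, falls between 5 February and 8 September, so daylight saving is in effect and Ishove Isles is at UTC−04:00.
20:30 UTC − 4h = 16:30 Ishove Isles.

16:30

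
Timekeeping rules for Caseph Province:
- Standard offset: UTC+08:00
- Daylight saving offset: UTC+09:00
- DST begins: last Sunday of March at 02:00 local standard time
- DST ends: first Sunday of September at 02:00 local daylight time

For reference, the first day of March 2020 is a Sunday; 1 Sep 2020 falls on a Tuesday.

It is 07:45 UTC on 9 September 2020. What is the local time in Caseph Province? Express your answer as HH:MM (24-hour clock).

1 March 2020 is a Sunday, so Sundays fall on 1, 8, 15, 22, 29; the last is March 29.
1 September 2020 is a Tuesday, so the first Sunday is September 6.
At the standard offset (UTC+08:00), 07:45 UTC + 8h = 15:45 Caseph Province standard time.
Daylight saving runs 29 March – 6 September; the standard-time date in Caseph Province, 9 September 2020, is outside that window, so Caseph Province is on standard time at UTC+08:00.
07:45 UTC + 8h = 15:45 local.

15:45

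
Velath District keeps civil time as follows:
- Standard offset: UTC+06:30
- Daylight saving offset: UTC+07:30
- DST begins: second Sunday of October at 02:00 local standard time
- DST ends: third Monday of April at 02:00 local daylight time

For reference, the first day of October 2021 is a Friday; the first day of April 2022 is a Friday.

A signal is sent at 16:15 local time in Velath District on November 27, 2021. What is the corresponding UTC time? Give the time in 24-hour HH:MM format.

1 October 2021 is a Friday, so the first Sunday is October 3 and the second is October 10.
1 April 2022 is a Friday, so the first Monday is April 4 and the third is April 18.
November 27, 2021 lies within the daylight-saving period (10 October 2021 – 18 April 2022), so Velath District is on daylight time, UTC+07:30.
16:15 local − 7h30m = 08:45 UTC.

08:45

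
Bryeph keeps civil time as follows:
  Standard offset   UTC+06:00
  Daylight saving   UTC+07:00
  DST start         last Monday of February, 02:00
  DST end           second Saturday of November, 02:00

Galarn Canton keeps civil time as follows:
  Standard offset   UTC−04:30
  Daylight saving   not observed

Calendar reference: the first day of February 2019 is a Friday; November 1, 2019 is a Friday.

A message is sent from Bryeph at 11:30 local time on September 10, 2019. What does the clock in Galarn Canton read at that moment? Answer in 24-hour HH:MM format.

1 February 2019 is a Friday, so Mondays fall on 4, 11, 18, 25; the last is February 25.
1 November 2019 is a Friday, so the first Saturday is November 2 and the second is November 9.
Daylight saving runs 25 February – 9 November; September 10, 2019 is inside that window, so Bryeph is at UTC+07:00.
11:30 Bryeph − 7h = 04:30 UTC.
Galarn Canton has no daylight saving, so its offset is UTC−04:30 year-round.
04:30 UTC − 4h30m = 00:00 Galarn Canton.

00:00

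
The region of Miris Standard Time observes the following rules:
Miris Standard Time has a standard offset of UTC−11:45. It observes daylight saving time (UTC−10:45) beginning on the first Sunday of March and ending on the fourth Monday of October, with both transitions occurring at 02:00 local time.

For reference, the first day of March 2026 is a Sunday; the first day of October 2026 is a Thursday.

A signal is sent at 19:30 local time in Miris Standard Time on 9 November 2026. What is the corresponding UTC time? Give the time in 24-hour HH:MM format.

07:15

1 March 2026 is a Sunday, so the first Sunday is March 1.
1 October 2026 is a Thursday, so the first Monday is October 5 and the fourth is October 26.
9 November 2026 does not fall between 1 March and 26 October, so daylight saving is not in effect and Miris Standard Time is at UTC−11:45.
19:30 local + 11h45m = 07:15 UTC (rolling into the next day, 10 November 2026).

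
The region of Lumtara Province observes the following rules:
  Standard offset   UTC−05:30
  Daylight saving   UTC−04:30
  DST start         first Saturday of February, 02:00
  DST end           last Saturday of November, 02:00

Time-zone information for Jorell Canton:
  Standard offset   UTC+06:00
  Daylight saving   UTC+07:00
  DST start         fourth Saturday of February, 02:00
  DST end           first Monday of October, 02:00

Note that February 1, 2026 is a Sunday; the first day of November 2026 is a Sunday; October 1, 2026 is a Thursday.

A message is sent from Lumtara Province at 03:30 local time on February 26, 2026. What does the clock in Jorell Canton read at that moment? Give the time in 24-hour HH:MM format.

1 February 2026 is a Sunday, so the first Saturday is February 7.
1 November 2026 is a Sunday, so Saturdays fall on 7, 14, 21, 28; the last is November 28.
February 26, 2026 falls between 7 February and 28 November, so daylight saving is in effect and Lumtara Province is at UTC−04:30.
03:30 Lumtara Province + 4h30m = 08:00 UTC.
1 February 2026 is a Sunday, so the first Saturday is February 7 and the fourth is February 28.
1 October 2026 is a Thursday, so the first Monday is October 5.
At the standard offset (UTC+06:00), 08:00 UTC + 6h = 14:00 Jorell Canton standard time.
The standard-time date in Jorell Canton, February 26, 2026, is outside the daylight-saving period (28 February – 5 October), so Jorell Canton is on standard time, UTC+06:00.
08:00 UTC + 6h = 14:00 Jorell Canton.

14:00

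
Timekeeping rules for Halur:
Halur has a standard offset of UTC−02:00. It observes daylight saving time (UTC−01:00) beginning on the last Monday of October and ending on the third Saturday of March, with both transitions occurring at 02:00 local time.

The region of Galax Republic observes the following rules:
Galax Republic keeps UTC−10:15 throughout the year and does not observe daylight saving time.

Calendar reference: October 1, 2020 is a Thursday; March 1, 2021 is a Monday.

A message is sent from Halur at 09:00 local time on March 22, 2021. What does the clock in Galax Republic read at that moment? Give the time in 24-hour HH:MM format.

1 October 2020 is a Thursday, so Mondays fall on 5, 12, 19, 26; the last is October 26.
1 March 2021 is a Monday, so the first Saturday is March 6 and the third is March 20.
March 22, 2021 does not fall between 26 October 2020 and 20 March 2021, so daylight saving is not in effect and Halur is at UTC−02:00.
09:00 Halur + 2h = 11:00 UTC.
Galax Republic stays on UTC−10:15 all year.
11:00 UTC − 10h15m = 00:45 Galax Republic.

00:45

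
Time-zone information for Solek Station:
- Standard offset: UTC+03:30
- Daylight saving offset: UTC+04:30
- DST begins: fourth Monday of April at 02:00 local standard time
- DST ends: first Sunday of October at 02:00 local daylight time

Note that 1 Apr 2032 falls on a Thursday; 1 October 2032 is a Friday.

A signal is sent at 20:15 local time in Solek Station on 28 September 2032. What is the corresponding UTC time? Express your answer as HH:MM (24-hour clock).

15:45

1 April 2032 is a Thursday, so the first Monday is April 5 and the fourth is April 26.
1 October 2032 is a Friday, so the first Sunday is October 3.
Daylight saving runs 26 April – 3 October; 28 September 2032 is inside that window, so Solek Station is at UTC+04:30.
20:15 local − 4h30m = 15:45 UTC.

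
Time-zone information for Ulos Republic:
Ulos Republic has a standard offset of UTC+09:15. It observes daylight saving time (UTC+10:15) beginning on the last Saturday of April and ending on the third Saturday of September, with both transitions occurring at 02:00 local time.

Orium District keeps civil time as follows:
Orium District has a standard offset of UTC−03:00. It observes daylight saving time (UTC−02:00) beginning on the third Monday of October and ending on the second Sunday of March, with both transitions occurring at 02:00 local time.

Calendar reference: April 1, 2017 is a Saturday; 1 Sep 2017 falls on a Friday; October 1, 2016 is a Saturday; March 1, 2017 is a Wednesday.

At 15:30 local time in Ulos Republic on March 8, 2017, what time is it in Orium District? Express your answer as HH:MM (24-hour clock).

04:15

1 April 2017 is a Saturday, so Saturdays fall on 1, 8, 15, 22, 29; the last is April 29.
1 September 2017 is a Friday, so the first Saturday is September 2 and the third is September 16.
Daylight saving runs 29 April – 16 September; March 8, 2017 is outside that window, so Ulos Republic is on standard time at UTC+09:15.
15:30 Ulos Republic − 9h15m = 06:15 UTC.
1 October 2016 is a Saturday, so the first Monday is October 3 and the third is October 17.
1 March 2017 is a Wednesday, so the first Sunday is March 5 and the second is March 12.
At the standard offset (UTC−03:00), 06:15 UTC − 3h = 03:15 Orium District standard time.
Daylight saving runs 17 October 2016 – 12 March 2017; the standard-time date in Orium District, March 8, 2017, is inside that window, so Orium District is at UTC−02:00.
06:15 UTC − 2h = 04:15 Orium District.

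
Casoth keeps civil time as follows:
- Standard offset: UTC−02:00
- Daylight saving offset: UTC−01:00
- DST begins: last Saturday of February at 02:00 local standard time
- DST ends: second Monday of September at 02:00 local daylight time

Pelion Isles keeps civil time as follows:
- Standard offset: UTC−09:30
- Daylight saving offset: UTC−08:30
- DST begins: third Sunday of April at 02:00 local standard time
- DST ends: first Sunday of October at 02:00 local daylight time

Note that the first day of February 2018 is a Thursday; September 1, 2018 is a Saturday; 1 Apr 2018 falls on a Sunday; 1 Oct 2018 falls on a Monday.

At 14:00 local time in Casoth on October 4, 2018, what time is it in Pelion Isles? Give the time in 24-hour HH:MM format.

1 February 2018 is a Thursday, so Saturdays fall on 3, 10, 17, 24; the last is February 24.
1 September 2018 is a Saturday, so the first Monday is September 3 and the second is September 10.
Daylight saving runs 24 February – 10 September; October 4, 2018 is outside that window, so Casoth is on standard time at UTC−02:00.
14:00 Casoth + 2h = 16:00 UTC.
1 April 2018 is a Sunday, so the first Sunday is April 1 and the third is April 15.
1 October 2018 is a Monday, so the first Sunday is October 7.
At the standard offset (UTC−09:30), 16:00 UTC − 9h30m = 06:30 Pelion Isles standard time.
The standard-time date in Pelion Isles, October 4, 2018, lies within the daylight-saving period (15 April – 7 October), so Pelion Isles is on daylight time, UTC−08:30.
16:00 UTC − 8h30m = 07:30 Pelion Isles.

07:30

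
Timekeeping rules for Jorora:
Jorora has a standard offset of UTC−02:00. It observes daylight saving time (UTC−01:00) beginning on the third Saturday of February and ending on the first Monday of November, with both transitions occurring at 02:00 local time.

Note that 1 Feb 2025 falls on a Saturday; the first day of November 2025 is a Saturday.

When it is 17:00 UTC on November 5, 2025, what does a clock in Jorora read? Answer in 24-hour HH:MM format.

15:00

1 February 2025 is a Saturday, so the first Saturday is February 1 and the third is February 15.
1 November 2025 is a Saturday, so the first Monday is November 3.
At the standard offset (UTC−02:00), 17:00 UTC − 2h = 15:00 Jorora standard time.
The standard-time date in Jorora, November 5, 2025, does not fall between 15 February and 3 November, so daylight saving is not in effect and Jorora is at UTC−02:00.
17:00 UTC − 2h = 15:00 local.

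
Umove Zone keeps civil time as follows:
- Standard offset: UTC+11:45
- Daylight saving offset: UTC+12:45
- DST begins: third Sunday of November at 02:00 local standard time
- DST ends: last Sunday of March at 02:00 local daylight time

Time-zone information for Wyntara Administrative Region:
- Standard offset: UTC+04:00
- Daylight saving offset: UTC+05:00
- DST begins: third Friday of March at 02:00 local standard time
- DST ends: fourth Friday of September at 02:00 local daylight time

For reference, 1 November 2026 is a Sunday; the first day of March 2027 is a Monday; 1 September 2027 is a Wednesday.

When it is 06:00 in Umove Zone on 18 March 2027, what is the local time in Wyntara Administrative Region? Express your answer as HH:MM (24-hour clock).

1 November 2026 is a Sunday, so the first Sunday is November 1 and the third is November 15.
1 March 2027 is a Monday, so Sundays fall on 7, 14, 21, 28; the last is March 28.
18 March 2027 lies within the daylight-saving period (15 November 2026 – 28 March 2027), so Umove Zone is on daylight time, UTC+12:45.
06:00 Umove Zone − 12h45m = 17:15 UTC (rolling into the previous day, 17 March 2027).
1 March 2027 is a Monday, so the first Friday is March 5 and the third is March 19.
1 September 2027 is a Wednesday, so the first Friday is September 3 and the fourth is September 24.
At the standard offset (UTC+04:00), 17:15 UTC + 4h = 21:15 Wyntara Administrative Region standard time.
Daylight saving runs 19 March – 24 September; the standard-time date in Wyntara Administrative Region, 17 March 2027, is outside that window, so Wyntara Administrative Region is on standard time at UTC+04:00.
17:15 UTC + 4h = 21:15 Wyntara Administrative Region.

21:15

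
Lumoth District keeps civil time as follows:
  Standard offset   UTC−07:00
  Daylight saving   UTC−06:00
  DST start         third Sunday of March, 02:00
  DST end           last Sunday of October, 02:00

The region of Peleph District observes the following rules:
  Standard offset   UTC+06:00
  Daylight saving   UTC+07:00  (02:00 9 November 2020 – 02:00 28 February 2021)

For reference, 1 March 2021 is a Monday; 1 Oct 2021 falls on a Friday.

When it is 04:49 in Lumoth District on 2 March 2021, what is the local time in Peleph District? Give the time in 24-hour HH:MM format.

1 March 2021 is a Monday, so the first Sunday is March 7 and the third is March 21.
1 October 2021 is a Friday, so Sundays fall on 3, 10, 17, 24, 31; the last is October 31.
2 March 2021 does not fall between 21 March and 31 October, so daylight saving is not in effect and Lumoth District is at UTC−07:00.
04:49 Lumoth District + 7h = 11:49 UTC.
At the standard offset (UTC+06:00), 11:49 UTC + 6h = 17:49 Peleph District standard time.
The standard-time date in Peleph District, 2 March 2021, is outside the daylight-saving period (9 November 2020 – 28 February 2021), so Peleph District is on standard time, UTC+06:00.
11:49 UTC + 6h = 17:49 Peleph District.

17:49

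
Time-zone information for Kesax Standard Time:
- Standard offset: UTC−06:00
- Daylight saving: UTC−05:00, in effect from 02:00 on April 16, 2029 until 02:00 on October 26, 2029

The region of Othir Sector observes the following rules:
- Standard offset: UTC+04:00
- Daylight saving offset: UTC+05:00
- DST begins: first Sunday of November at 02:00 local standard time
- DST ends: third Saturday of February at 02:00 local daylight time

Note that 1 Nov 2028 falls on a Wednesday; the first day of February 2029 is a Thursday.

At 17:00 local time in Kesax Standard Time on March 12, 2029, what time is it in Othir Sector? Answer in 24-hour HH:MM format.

03:00

March 12, 2029 does not fall between 16 April and 26 October, so daylight saving is not in effect and Kesax Standard Time is at UTC−06:00.
17:00 Kesax Standard Time + 6h = 23:00 UTC.
1 November 2028 is a Wednesday, so the first Sunday is November 5.
1 February 2029 is a Thursday, so the first Saturday is February 3 and the third is February 17.
At the standard offset (UTC+04:00), 23:00 UTC + 4h = 03:00 Othir Sector standard time (rolling into the next day, 13 March 2029).
The standard-time date in Othir Sector, March 13, 2029, is outside the daylight-saving period (5 November 2028 – 17 February 2029), so Othir Sector is on standard time, UTC+04:00.
23:00 UTC + 4h = 03:00 Othir Sector (rolling into the next day, 13 March 2029).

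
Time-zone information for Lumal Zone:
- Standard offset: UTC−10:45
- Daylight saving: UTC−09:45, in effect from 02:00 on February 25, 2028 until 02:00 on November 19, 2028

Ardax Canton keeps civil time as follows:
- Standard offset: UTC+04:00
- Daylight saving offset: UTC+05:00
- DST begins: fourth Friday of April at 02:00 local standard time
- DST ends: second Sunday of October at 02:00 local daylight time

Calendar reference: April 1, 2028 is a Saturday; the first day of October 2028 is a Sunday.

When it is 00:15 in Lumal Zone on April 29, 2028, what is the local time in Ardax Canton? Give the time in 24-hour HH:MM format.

April 29, 2028 falls between 25 February and 19 November, so daylight saving is in effect and Lumal Zone is at UTC−09:45.
00:15 Lumal Zone + 9h45m = 10:00 UTC.
1 April 2028 is a Saturday, so the first Friday is April 7 and the fourth is April 28.
1 October 2028 is a Sunday, so the first Sunday is October 1 and the second is October 8.
At the standard offset (UTC+04:00), 10:00 UTC + 4h = 14:00 Ardax Canton standard time.
The standard-time date in Ardax Canton, April 29, 2028, falls between 28 April and 8 October, so daylight saving is in effect and Ardax Canton is at UTC+05:00.
10:00 UTC + 5h = 15:00 Ardax Canton.

15:00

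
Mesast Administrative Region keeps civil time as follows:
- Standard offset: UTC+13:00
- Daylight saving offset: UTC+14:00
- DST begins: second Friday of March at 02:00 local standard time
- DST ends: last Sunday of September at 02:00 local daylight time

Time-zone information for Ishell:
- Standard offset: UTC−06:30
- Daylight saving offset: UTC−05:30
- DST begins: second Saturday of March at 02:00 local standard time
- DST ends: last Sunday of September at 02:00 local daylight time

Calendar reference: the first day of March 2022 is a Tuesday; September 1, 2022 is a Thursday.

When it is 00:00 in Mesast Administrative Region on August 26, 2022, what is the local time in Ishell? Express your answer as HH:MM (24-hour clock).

04:30

1 March 2022 is a Tuesday, so the first Friday is March 4 and the second is March 11.
1 September 2022 is a Thursday, so Sundays fall on 4, 11, 18, 25; the last is September 25.
August 26, 2022 lies within the daylight-saving period (11 March – 25 September), so Mesast Administrative Region is on daylight time, UTC+14:00.
00:00 Mesast Administrative Region − 14h = 10:00 UTC (rolling into the previous day, 25 August 2022).
1 March 2022 is a Tuesday, so the first Saturday is March 5 and the second is March 12.
1 September 2022 is a Thursday, so Sundays fall on 4, 11, 18, 25; the last is September 25.
At the standard offset (UTC−06:30), 10:00 UTC − 6h30m = 03:30 Ishell standard time.
The standard-time date in Ishell, August 25, 2022, falls between 12 March and 25 September, so daylight saving is in effect and Ishell is at UTC−05:30.
10:00 UTC − 5h30m = 04:30 Ishell.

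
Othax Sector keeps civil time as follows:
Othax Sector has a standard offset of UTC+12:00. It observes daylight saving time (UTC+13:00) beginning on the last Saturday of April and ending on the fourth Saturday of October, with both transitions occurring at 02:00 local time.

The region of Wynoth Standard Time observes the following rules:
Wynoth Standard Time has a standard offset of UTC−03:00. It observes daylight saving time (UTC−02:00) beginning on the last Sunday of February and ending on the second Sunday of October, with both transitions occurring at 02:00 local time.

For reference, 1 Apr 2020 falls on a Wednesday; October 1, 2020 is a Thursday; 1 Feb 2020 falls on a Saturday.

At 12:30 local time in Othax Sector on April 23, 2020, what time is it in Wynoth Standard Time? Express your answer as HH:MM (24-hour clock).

22:30

1 April 2020 is a Wednesday, so Saturdays fall on 4, 11, 18, 25; the last is April 25.
1 October 2020 is a Thursday, so the first Saturday is October 3 and the fourth is October 24.
April 23, 2020 does not fall between 25 April and 24 October, so daylight saving is not in effect and Othax Sector is at UTC+12:00.
12:30 Othax Sector − 12h = 00:30 UTC.
1 February 2020 is a Saturday, so Sundays fall on 2, 9, 16, 23; the last is February 23.
1 October 2020 is a Thursday, so the first Sunday is October 4 and the second is October 11.
At the standard offset (UTC−03:00), 00:30 UTC − 3h = 21:30 Wynoth Standard Time standard time (rolling into the previous day, 22 April 2020).
Daylight saving runs 23 February – 11 October; the standard-time date in Wynoth Standard Time, April 22, 2020, is inside that window, so Wynoth Standard Time is at UTC−02:00.
00:30 UTC − 2h = 22:30 Wynoth Standard Time (rolling into the previous day, 22 April 2020).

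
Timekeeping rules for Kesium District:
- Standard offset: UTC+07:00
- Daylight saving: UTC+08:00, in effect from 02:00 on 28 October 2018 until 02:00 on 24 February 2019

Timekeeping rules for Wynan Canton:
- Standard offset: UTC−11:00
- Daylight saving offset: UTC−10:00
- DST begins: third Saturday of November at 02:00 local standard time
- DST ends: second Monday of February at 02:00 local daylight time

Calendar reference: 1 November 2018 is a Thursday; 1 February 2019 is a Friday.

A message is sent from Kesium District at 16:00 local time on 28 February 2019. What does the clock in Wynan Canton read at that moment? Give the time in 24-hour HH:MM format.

28 February 2019 is outside the daylight-saving period (28 October 2018 – 24 February 2019), so Kesium District is on standard time, UTC+07:00.
16:00 Kesium District − 7h = 09:00 UTC.
1 November 2018 is a Thursday, so the first Saturday is November 3 and the third is November 17.
1 February 2019 is a Friday, so the first Monday is February 4 and the second is February 11.
At the standard offset (UTC−11:00), 09:00 UTC − 11h = 22:00 Wynan Canton standard time (rolling into the previous day, 27 February 2019).
The standard-time date in Wynan Canton, 27 February 2019, is outside the daylight-saving period (17 November 2018 – 11 February 2019), so Wynan Canton is on standard time, UTC−11:00.
09:00 UTC − 11h = 22:00 Wynan Canton (rolling into the previous day, 27 February 2019).

22:00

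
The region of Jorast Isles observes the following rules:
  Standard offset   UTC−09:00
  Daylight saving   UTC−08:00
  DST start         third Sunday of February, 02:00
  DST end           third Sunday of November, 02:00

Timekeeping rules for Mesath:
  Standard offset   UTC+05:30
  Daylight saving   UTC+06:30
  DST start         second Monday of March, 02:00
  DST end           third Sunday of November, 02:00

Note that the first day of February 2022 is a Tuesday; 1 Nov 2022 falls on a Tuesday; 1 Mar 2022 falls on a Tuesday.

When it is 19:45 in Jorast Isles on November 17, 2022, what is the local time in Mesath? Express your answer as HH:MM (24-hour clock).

10:15

1 February 2022 is a Tuesday, so the first Sunday is February 6 and the third is February 20.
1 November 2022 is a Tuesday, so the first Sunday is November 6 and the third is November 20.
Daylight saving runs 20 February – 20 November; November 17, 2022 is inside that window, so Jorast Isles is at UTC−08:00.
19:45 Jorast Isles + 8h = 03:45 UTC (rolling into the next day, 18 November 2022).
1 March 2022 is a Tuesday, so the first Monday is March 7 and the second is March 14.
1 November 2022 is a Tuesday, so the first Sunday is November 6 and the third is November 20.
At the standard offset (UTC+05:30), 03:45 UTC + 5h30m = 09:15 Mesath standard time.
The standard-time date in Mesath, November 18, 2022, falls between 14 March and 20 November, so daylight saving is in effect and Mesath is at UTC+06:30.
03:45 UTC + 6h30m = 10:15 Mesath.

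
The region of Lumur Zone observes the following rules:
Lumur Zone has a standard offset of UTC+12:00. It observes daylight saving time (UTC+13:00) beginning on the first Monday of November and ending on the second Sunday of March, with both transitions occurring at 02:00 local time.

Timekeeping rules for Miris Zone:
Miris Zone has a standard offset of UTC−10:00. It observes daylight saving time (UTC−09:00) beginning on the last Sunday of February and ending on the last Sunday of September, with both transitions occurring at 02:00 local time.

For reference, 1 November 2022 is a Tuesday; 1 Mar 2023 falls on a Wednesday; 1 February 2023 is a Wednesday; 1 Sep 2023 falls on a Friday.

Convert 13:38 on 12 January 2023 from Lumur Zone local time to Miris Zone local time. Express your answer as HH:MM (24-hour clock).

1 November 2022 is a Tuesday, so the first Monday is November 7.
1 March 2023 is a Wednesday, so the first Sunday is March 5 and the second is March 12.
12 January 2023 falls between 7 November 2022 and 12 March 2023, so daylight saving is in effect and Lumur Zone is at UTC+13:00.
13:38 Lumur Zone − 13h = 00:38 UTC.
1 February 2023 is a Wednesday, so Sundays fall on 5, 12, 19, 26; the last is February 26.
1 September 2023 is a Friday, so Sundays fall on 3, 10, 17, 24; the last is September 24.
At the standard offset (UTC−10:00), 00:38 UTC − 10h = 14:38 Miris Zone standard time (rolling into the previous day, 11 January 2023).
Daylight saving runs 26 February – 24 September; the standard-time date in Miris Zone, 11 January 2023, is outside that window, so Miris Zone is on standard time at UTC−10:00.
00:38 UTC − 10h = 14:38 Miris Zone (rolling into the previous day, 11 January 2023).

14:38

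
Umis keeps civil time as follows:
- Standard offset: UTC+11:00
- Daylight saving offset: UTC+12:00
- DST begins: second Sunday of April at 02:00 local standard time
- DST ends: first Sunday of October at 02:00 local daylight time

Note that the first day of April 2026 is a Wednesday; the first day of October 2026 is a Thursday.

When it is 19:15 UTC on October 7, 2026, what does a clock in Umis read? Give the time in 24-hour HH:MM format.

06:15

1 April 2026 is a Wednesday, so the first Sunday is April 5 and the second is April 12.
1 October 2026 is a Thursday, so the first Sunday is October 4.
At the standard offset (UTC+11:00), 19:15 UTC + 11h = 06:15 Umis standard time (rolling into the next day, 8 October 2026).
The standard-time date in Umis, October 8, 2026, is outside the daylight-saving period (12 April – 4 October), so Umis is on standard time, UTC+11:00.
19:15 UTC + 11h = 06:15 local (rolling into the next day, 8 October 2026).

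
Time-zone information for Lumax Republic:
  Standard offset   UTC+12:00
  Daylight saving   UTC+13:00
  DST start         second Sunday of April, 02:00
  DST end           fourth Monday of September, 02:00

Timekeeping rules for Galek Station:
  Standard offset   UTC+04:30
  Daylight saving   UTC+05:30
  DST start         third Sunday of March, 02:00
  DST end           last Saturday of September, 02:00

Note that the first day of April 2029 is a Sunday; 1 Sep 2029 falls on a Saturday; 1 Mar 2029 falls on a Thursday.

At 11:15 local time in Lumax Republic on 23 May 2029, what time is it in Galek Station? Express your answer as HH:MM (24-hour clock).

1 April 2029 is a Sunday, so the first Sunday is April 1 and the second is April 8.
1 September 2029 is a Saturday, so the first Monday is September 3 and the fourth is September 24.
23 May 2029 falls between 8 April and 24 September, so daylight saving is in effect and Lumax Republic is at UTC+13:00.
11:15 Lumax Republic − 13h = 22:15 UTC (rolling into the previous day, 22 May 2029).
1 March 2029 is a Thursday, so the first Sunday is March 4 and the third is March 18.
1 September 2029 is a Saturday, so Saturdays fall on 1, 8, 15, 22, 29; the last is September 29.
At the standard offset (UTC+04:30), 22:15 UTC + 4h30m = 02:45 Galek Station standard time (rolling into the next day, 23 May 2029).
The standard-time date in Galek Station, 23 May 2029, falls between 18 March and 29 September, so daylight saving is in effect and Galek Station is at UTC+05:30.
22:15 UTC + 5h30m = 03:45 Galek Station (rolling into the next day, 23 May 2029).

03:45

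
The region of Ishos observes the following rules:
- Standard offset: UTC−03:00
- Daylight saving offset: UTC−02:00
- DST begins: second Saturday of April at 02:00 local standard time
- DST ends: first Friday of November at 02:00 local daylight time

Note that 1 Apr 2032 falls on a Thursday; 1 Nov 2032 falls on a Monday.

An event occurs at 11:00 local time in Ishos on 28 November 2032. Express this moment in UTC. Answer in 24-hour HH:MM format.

1 April 2032 is a Thursday, so the first Saturday is April 3 and the second is April 10.
1 November 2032 is a Monday, so the first Friday is November 5.
Daylight saving runs 10 April – 5 November; 28 November 2032 is outside that window, so Ishos is on standard time at UTC−03:00.
11:00 local + 3h = 14:00 UTC.

14:00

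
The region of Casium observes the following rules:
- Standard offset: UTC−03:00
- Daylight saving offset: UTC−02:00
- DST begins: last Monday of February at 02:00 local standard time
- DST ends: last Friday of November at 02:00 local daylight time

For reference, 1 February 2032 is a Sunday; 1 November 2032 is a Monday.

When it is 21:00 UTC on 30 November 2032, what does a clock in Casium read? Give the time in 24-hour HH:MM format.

18:00

1 February 2032 is a Sunday, so Mondays fall on 2, 9, 16, 23; the last is February 23.
1 November 2032 is a Monday, so Fridays fall on 5, 12, 19, 26; the last is November 26.
At the standard offset (UTC−03:00), 21:00 UTC − 3h = 18:00 Casium standard time.
The standard-time date in Casium, 30 November 2032, does not fall between 23 February and 26 November, so daylight saving is not in effect and Casium is at UTC−03:00.
21:00 UTC − 3h = 18:00 local.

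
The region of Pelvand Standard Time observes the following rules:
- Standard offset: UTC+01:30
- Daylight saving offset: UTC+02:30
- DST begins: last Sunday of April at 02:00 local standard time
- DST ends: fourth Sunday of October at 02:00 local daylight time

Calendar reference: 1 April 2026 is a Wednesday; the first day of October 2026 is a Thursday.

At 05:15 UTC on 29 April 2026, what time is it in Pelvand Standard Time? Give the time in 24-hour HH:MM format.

1 April 2026 is a Wednesday, so Sundays fall on 5, 12, 19, 26; the last is April 26.
1 October 2026 is a Thursday, so the first Sunday is October 4 and the fourth is October 25.
At the standard offset (UTC+01:30), 05:15 UTC + 1h30m = 06:45 Pelvand Standard Time standard time.
The standard-time date in Pelvand Standard Time, 29 April 2026, falls between 26 April and 25 October, so daylight saving is in effect and Pelvand Standard Time is at UTC+02:30.
05:15 UTC + 2h30m = 07:45 local.

07:45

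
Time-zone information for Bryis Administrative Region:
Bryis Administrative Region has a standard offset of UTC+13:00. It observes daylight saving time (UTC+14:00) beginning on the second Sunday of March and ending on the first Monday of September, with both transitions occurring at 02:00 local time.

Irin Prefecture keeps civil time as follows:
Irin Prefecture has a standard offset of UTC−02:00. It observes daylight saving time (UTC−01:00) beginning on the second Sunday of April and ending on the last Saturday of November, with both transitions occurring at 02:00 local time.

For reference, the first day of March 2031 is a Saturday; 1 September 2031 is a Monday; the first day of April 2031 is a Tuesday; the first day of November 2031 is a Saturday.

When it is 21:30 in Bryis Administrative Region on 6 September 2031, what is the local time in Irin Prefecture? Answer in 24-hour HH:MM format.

1 March 2031 is a Saturday, so the first Sunday is March 2 and the second is March 9.
1 September 2031 is a Monday, so the first Monday is September 1.
6 September 2031 is outside the daylight-saving period (9 March – 1 September), so Bryis Administrative Region is on standard time, UTC+13:00.
21:30 Bryis Administrative Region − 13h = 08:30 UTC.
1 April 2031 is a Tuesday, so the first Sunday is April 6 and the second is April 13.
1 November 2031 is a Saturday, so Saturdays fall on 1, 8, 15, 22, 29; the last is November 29.
At the standard offset (UTC−02:00), 08:30 UTC − 2h = 06:30 Irin Prefecture standard time.
Daylight saving runs 13 April – 29 November; the standard-time date in Irin Prefecture, 6 September 2031, is inside that window, so Irin Prefecture is at UTC−01:00.
08:30 UTC − 1h = 07:30 Irin Prefecture.

07:30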